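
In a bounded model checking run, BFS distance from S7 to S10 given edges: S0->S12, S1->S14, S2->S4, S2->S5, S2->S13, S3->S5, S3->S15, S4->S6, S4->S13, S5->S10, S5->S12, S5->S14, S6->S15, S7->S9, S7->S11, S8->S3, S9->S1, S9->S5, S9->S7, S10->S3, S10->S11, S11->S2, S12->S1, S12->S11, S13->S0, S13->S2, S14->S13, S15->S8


BFS layer-by-layer from S7:
  dist 0: {S7}
  dist 1: {S9, S11}
  dist 2: {S1, S2, S5}
  dist 3: {S4, S10, S12, S13, S14}
  -> S10 reached at distance 3
Shortest path length = 3

3


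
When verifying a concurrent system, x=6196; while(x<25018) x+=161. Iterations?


Step 1: x goes from 6196 toward 25018 by 161; the body runs while x<25018, so iterations = ceil((bound-start)/step)
Step 2: Distance=18822
Step 3: ceil(18822/161)=117

117


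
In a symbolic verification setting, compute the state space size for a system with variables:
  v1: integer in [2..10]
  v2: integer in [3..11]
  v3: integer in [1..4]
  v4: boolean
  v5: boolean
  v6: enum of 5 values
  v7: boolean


State space = product of domain sizes of all variables.
Domain sizes:
  v1 (integer in [2..10]): 9
  v2 (integer in [3..11]): 9
  v3 (integer in [1..4]): 4
  v4 (boolean): 2
  v5 (boolean): 2
  v6 (enum of 5 values): 5
  v7 (boolean): 2
Product = 9 * 9 * 4 * 2 * 2 * 5 * 2 = 12960

12960


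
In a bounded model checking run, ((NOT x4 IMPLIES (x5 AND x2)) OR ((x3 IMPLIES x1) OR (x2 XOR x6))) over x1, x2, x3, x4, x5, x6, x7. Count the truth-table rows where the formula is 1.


Formula: ((NOT x4 IMPLIES (x5 AND x2)) OR ((x3 IMPLIES x1) OR (x2 XOR x6))) over 7 vars (128 rows)
Evaluate each row (x1, x2, x3, x4, x5, x6, x7 as bits, MSB first):
  row 0 [0000000]: ((NOT 0 IMPLIES (0 AND 0)) OR ((0 IMPLIES 0) OR (0 XOR 0))) -> 1
  row 1 [0000001]: ((NOT 0 IMPLIES (0 AND 0)) OR ((0 IMPLIES 0) OR (0 XOR 0))) -> 1
  row 2 [0000010]: ((NOT 0 IMPLIES (0 AND 0)) OR ((0 IMPLIES 0) OR (0 XOR 1))) -> 1
  row 3 [0000011]: ((NOT 0 IMPLIES (0 AND 0)) OR ((0 IMPLIES 0) OR (0 XOR 1))) -> 1
  row 4 [0000100]: ((NOT 0 IMPLIES (1 AND 0)) OR ((0 IMPLIES 0) OR (0 XOR 0))) -> 1
  (every remaining row is evaluated the same way; all 128 results are listed next)
Full result column, 8 rows per line (x1,x2,x3,x4 fixed per line; x5,x6,x7 runs 000..111 left to right):
  rows 0-7 [x1,x2,x3,x4=0000]: 11111111  (ones: 8)
  rows 8-15 [x1,x2,x3,x4=0001]: 11111111  (ones: 8)
  rows 16-23 [x1,x2,x3,x4=0010]: 00110011  (ones: 4)
  rows 24-31 [x1,x2,x3,x4=0011]: 11111111  (ones: 8)
  rows 32-39 [x1,x2,x3,x4=0100]: 11111111  (ones: 8)
  rows 40-47 [x1,x2,x3,x4=0101]: 11111111  (ones: 8)
  rows 48-55 [x1,x2,x3,x4=0110]: 11001111  (ones: 6)
  rows 56-63 [x1,x2,x3,x4=0111]: 11111111  (ones: 8)
  rows 64-71 [x1,x2,x3,x4=1000]: 11111111  (ones: 8)
  rows 72-79 [x1,x2,x3,x4=1001]: 11111111  (ones: 8)
  rows 80-87 [x1,x2,x3,x4=1010]: 11111111  (ones: 8)
  rows 88-95 [x1,x2,x3,x4=1011]: 11111111  (ones: 8)
  rows 96-103 [x1,x2,x3,x4=1100]: 11111111  (ones: 8)
  rows 104-111 [x1,x2,x3,x4=1101]: 11111111  (ones: 8)
  rows 112-119 [x1,x2,x3,x4=1110]: 11111111  (ones: 8)
  rows 120-127 [x1,x2,x3,x4=1111]: 11111111  (ones: 8)
Count of 1-rows = 8+8+4+8+8+8+6+8+8+8+8+8+8+8+8+8 = 122

122


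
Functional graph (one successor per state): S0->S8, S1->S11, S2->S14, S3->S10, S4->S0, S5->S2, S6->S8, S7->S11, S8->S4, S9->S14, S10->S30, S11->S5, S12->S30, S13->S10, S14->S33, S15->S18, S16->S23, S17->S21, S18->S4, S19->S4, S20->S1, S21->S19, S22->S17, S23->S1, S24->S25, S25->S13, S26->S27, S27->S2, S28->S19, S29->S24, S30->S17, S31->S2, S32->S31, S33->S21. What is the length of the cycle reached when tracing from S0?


Trace from S0 until a state repeats:
  S0 -> S8 -> S4 -> S0
S0 first seen at step 0, revisited at step 3.
Cycle length = 3 - 0 = 3

3


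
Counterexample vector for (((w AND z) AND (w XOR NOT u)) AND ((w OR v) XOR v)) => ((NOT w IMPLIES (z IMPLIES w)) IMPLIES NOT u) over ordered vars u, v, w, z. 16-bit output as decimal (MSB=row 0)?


F1 = (((w AND z) AND (w XOR NOT u)) AND ((w OR v) XOR v))
F2 = ((NOT w IMPLIES (z IMPLIES w)) IMPLIES NOT u)
Counterexample to F1=>F2 is where F1=1 and F2=0.
Evaluate each row (bits = u,v,w,z, MSB first):
  row 0 [0000]: F1=0 F2=1 -> F1&~F2 -> 0
  row 1 [0001]: F1=0 F2=1 -> F1&~F2 -> 0
  row 2 [0010]: F1=0 F2=1 -> F1&~F2 -> 0
  row 3 [0011]: F1=0 F2=1 -> F1&~F2 -> 0
  row 4 [0100]: F1=0 F2=1 -> F1&~F2 -> 0
  row 5 [0101]: F1=0 F2=1 -> F1&~F2 -> 0
  row 6 [0110]: F1=0 F2=1 -> F1&~F2 -> 0
  row 7 [0111]: F1=0 F2=1 -> F1&~F2 -> 0
  row 8 [1000]: F1=0 F2=0 -> F1&~F2 -> 0
  row 9 [1001]: F1=0 F2=1 -> F1&~F2 -> 0
  row 10 [1010]: F1=0 F2=0 -> F1&~F2 -> 0
  row 11 [1011]: F1=1 F2=0 -> F1&~F2 -> 1
  row 12 [1100]: F1=0 F2=0 -> F1&~F2 -> 0
  row 13 [1101]: F1=0 F2=1 -> F1&~F2 -> 0
  row 14 [1110]: F1=0 F2=0 -> F1&~F2 -> 0
  row 15 [1111]: F1=0 F2=0 -> F1&~F2 -> 0
Full result column, 4 rows per line (u,v fixed per line; w,z runs 00..11 left to right):
  rows 0-3 [u,v=00]: 0000  = hex 0
  rows 4-7 [u,v=01]: 0000  = hex 0
  rows 8-11 [u,v=10]: 0001  = hex 1
  rows 12-15 [u,v=11]: 0000  = hex 0
Counterexample vector (row 0 .. row 15) = 0000000000010000
Output column grouped in 4s = 0000 0000 0001 0000 = 0x0010
Convert to decimal digit by digit (value = value*16 + digit):
  0 -> 0
  0*16 + 0 = 0
  0*16 + 1 = 1
  1*16 + 0 = 16
Decimal = 16

16


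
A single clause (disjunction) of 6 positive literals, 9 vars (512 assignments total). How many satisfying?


Step 1: Total=2^9=512
Step 2: Unsat when all 6 false: 2^3=8
Step 3: Sat=512-8=504

504


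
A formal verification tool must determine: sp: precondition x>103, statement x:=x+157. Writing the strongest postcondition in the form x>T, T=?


Formula: sp(P, x:=E) = exists old_x. (x = E[old_x/x]) AND P[old_x/x] (old_x is the value of x before the assignment; eliminate old_x by solving x = E[old_x/x] for old_x)
Step 1: Precondition P: x>103, i.e. old_x > 103
Step 2: Assignment gives x = old_x + 157, so old_x = x - 157
Step 3: Substitute into P: x - 157 > 103
Step 4: Simplify: x > 103+157 = 260

260


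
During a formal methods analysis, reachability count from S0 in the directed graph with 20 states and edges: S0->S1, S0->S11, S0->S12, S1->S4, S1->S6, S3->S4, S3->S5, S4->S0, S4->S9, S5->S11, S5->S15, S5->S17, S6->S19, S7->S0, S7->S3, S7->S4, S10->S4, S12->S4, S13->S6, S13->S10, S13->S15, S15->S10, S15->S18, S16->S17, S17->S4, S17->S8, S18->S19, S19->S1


BFS from S0:
  layer 0: {S0}
  layer 1: {S1, S11, S12}
  layer 2: {S4, S6}
  layer 3: {S9, S19}
Reachable set: {S0, S1, S4, S6, S9, S11, S12, S19}
Count = 8

8


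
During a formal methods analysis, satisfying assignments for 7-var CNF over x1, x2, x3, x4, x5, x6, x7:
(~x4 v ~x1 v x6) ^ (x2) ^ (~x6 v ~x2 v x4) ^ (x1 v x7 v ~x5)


CNF with 4 clauses over 7 vars (128 assignments).
An assignment satisfies CNF iff every clause has >=1 true literal.
Check each row (bits = x1,x2,x3,x4,x5,x6,x7; clause T/F shown):
  row 0 [0000000]: clauses=TFTT -> 0
  row 1 [0000001]: clauses=TFTT -> 0
  row 2 [0000010]: clauses=TFTT -> 0
  row 3 [0000011]: clauses=TFTT -> 0
  row 4 [0000100]: clauses=TFTF -> 0
  (every remaining row is evaluated the same way; all 128 results are listed next)
Full result column, 8 rows per line (x1,x2,x3,x4 fixed per line; x5,x6,x7 runs 000..111 left to right):
  rows 0-7 [x1,x2,x3,x4=0000]: 00000000  (ones: 0)
  rows 8-15 [x1,x2,x3,x4=0001]: 00000000  (ones: 0)
  rows 16-23 [x1,x2,x3,x4=0010]: 00000000  (ones: 0)
  rows 24-31 [x1,x2,x3,x4=0011]: 00000000  (ones: 0)
  rows 32-39 [x1,x2,x3,x4=0100]: 11000100  (ones: 3)
  rows 40-47 [x1,x2,x3,x4=0101]: 11110101  (ones: 6)
  rows 48-55 [x1,x2,x3,x4=0110]: 11000100  (ones: 3)
  rows 56-63 [x1,x2,x3,x4=0111]: 11110101  (ones: 6)
  rows 64-71 [x1,x2,x3,x4=1000]: 00000000  (ones: 0)
  rows 72-79 [x1,x2,x3,x4=1001]: 00000000  (ones: 0)
  rows 80-87 [x1,x2,x3,x4=1010]: 00000000  (ones: 0)
  rows 88-95 [x1,x2,x3,x4=1011]: 00000000  (ones: 0)
  rows 96-103 [x1,x2,x3,x4=1100]: 11001100  (ones: 4)
  rows 104-111 [x1,x2,x3,x4=1101]: 00110011  (ones: 4)
  rows 112-119 [x1,x2,x3,x4=1110]: 11001100  (ones: 4)
  rows 120-127 [x1,x2,x3,x4=1111]: 00110011  (ones: 4)
Satisfying assignments = 0+0+0+0+3+6+3+6+0+0+0+0+4+4+4+4 = 34

34


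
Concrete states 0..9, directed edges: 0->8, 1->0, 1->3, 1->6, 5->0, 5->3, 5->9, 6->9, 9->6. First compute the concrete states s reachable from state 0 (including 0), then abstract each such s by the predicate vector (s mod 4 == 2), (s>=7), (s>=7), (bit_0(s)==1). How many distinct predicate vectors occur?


BFS from 0:
Concrete reachable: {0, 8}
Abstract via predicates (s mod 4 == 2), (s>=7), (s>=7), (bit_0(s)==1):
  (0,0,0,0) <- {0}
  (0,1,1,0) <- {8}
Distinct abstract states = 2

2


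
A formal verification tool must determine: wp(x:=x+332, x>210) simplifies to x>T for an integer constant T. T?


Formula: wp(x:=E, P) = P[E/x] (substitute E for x in postcondition)
Step 1: Postcondition: x>210
Step 2: Substitute x+332 for x: x+332>210
Step 3: Solve for x: x > 210-332 = -122

-122


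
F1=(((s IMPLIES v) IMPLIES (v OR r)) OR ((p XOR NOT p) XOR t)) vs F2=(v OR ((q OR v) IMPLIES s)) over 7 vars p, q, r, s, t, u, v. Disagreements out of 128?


F1 = (((s IMPLIES v) IMPLIES (v OR r)) OR ((p XOR NOT p) XOR t))
F2 = (v OR ((q OR v) IMPLIES s))
Evaluate both on each of 128 rows (bits = p,q,r,s,t,u,v):
  row 0 [0000000]: F1=1 F2=1 -> 0
  row 1 [0000001]: F1=1 F2=1 -> 0
  row 2 [0000010]: F1=1 F2=1 -> 0
  row 3 [0000011]: F1=1 F2=1 -> 0
  row 4 [0000100]: F1=0 F2=1 (differ) -> 1
  (every remaining row is evaluated the same way; all 128 results are listed next)
Full result column, 8 rows per line (p,q,r,s fixed per line; t,u,v runs 000..111 left to right):
  rows 0-7 [p,q,r,s=0000]: 00001010  (ones: 2)
  rows 8-15 [p,q,r,s=0001]: 00000000  (ones: 0)
  rows 16-23 [p,q,r,s=0010]: 00000000  (ones: 0)
  rows 24-31 [p,q,r,s=0011]: 00000000  (ones: 0)
  rows 32-39 [p,q,r,s=0100]: 10100000  (ones: 2)
  rows 40-47 [p,q,r,s=0101]: 00000000  (ones: 0)
  rows 48-55 [p,q,r,s=0110]: 10101010  (ones: 4)
  rows 56-63 [p,q,r,s=0111]: 00000000  (ones: 0)
  rows 64-71 [p,q,r,s=1000]: 00001010  (ones: 2)
  rows 72-79 [p,q,r,s=1001]: 00000000  (ones: 0)
  rows 80-87 [p,q,r,s=1010]: 00000000  (ones: 0)
  rows 88-95 [p,q,r,s=1011]: 00000000  (ones: 0)
  rows 96-103 [p,q,r,s=1100]: 10100000  (ones: 2)
  rows 104-111 [p,q,r,s=1101]: 00000000  (ones: 0)
  rows 112-119 [p,q,r,s=1110]: 10101010  (ones: 4)
  rows 120-127 [p,q,r,s=1111]: 00000000  (ones: 0)
Disagreements = 2+0+0+0+2+0+4+0+2+0+0+0+2+0+4+0 = 16

16


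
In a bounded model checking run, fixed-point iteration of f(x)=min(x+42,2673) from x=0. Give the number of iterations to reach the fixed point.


Step 1: x=0, cap=2673, increment=42
Step 2: x grows by 42 each step until capped at 2673; fixed point is x=2673
Step 3: iterations = ceil(2673/42) = 64

64


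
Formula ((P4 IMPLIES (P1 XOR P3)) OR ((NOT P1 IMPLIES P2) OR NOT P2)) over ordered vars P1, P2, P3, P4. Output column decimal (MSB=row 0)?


Formula: ((P4 IMPLIES (P1 XOR P3)) OR ((NOT P1 IMPLIES P2) OR NOT P2)) over P1, P2, P3, P4 (16 rows)
Evaluate each row (bits = P1,P2,P3,P4, MSB first):
  row 0 [0000]: ((0 IMPLIES (0 XOR 0)) OR ((NOT 0 IMPLIES 0) OR NOT 0)) -> 1
  row 1 [0001]: ((1 IMPLIES (0 XOR 0)) OR ((NOT 0 IMPLIES 0) OR NOT 0)) -> 1
  row 2 [0010]: ((0 IMPLIES (0 XOR 1)) OR ((NOT 0 IMPLIES 0) OR NOT 0)) -> 1
  row 3 [0011]: ((1 IMPLIES (0 XOR 1)) OR ((NOT 0 IMPLIES 0) OR NOT 0)) -> 1
  row 4 [0100]: ((0 IMPLIES (0 XOR 0)) OR ((NOT 0 IMPLIES 1) OR NOT 1)) -> 1
  row 5 [0101]: ((1 IMPLIES (0 XOR 0)) OR ((NOT 0 IMPLIES 1) OR NOT 1)) -> 1
  row 6 [0110]: ((0 IMPLIES (0 XOR 1)) OR ((NOT 0 IMPLIES 1) OR NOT 1)) -> 1
  row 7 [0111]: ((1 IMPLIES (0 XOR 1)) OR ((NOT 0 IMPLIES 1) OR NOT 1)) -> 1
  row 8 [1000]: ((0 IMPLIES (1 XOR 0)) OR ((NOT 1 IMPLIES 0) OR NOT 0)) -> 1
  row 9 [1001]: ((1 IMPLIES (1 XOR 0)) OR ((NOT 1 IMPLIES 0) OR NOT 0)) -> 1
  row 10 [1010]: ((0 IMPLIES (1 XOR 1)) OR ((NOT 1 IMPLIES 0) OR NOT 0)) -> 1
  row 11 [1011]: ((1 IMPLIES (1 XOR 1)) OR ((NOT 1 IMPLIES 0) OR NOT 0)) -> 1
  row 12 [1100]: ((0 IMPLIES (1 XOR 0)) OR ((NOT 1 IMPLIES 1) OR NOT 1)) -> 1
  row 13 [1101]: ((1 IMPLIES (1 XOR 0)) OR ((NOT 1 IMPLIES 1) OR NOT 1)) -> 1
  row 14 [1110]: ((0 IMPLIES (1 XOR 1)) OR ((NOT 1 IMPLIES 1) OR NOT 1)) -> 1
  row 15 [1111]: ((1 IMPLIES (1 XOR 1)) OR ((NOT 1 IMPLIES 1) OR NOT 1)) -> 1
Full result column, 4 rows per line (P1,P2 fixed per line; P3,P4 runs 00..11 left to right):
  rows 0-3 [P1,P2=00]: 1111  = hex F
  rows 4-7 [P1,P2=01]: 1111  = hex F
  rows 8-11 [P1,P2=10]: 1111  = hex F
  rows 12-15 [P1,P2=11]: 1111  = hex F
Output column (row 0 .. row 15) = 1111111111111111
Output column grouped in 4s = 1111 1111 1111 1111 = 0xFFFF
Convert to decimal digit by digit (value = value*16 + digit):
  F -> 15
  15*16 + 15 (F) = 255
  255*16 + 15 (F) = 4095
  4095*16 + 15 (F) = 65535
Decimal = 65535

65535


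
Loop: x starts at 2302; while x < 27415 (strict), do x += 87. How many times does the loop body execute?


Step 1: x goes from 2302 toward 27415 by 87; the body runs while x<27415, so iterations = ceil((bound-start)/step)
Step 2: Distance=25113
Step 3: ceil(25113/87)=289

289


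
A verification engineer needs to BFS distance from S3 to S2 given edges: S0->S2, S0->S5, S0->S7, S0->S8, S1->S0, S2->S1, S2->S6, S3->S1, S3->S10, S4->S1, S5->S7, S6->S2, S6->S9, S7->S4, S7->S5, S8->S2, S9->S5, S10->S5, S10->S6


BFS layer-by-layer from S3:
  dist 0: {S3}
  dist 1: {S1, S10}
  dist 2: {S0, S5, S6}
  dist 3: {S2, S7, S8, S9}
  -> S2 reached at distance 3
Shortest path length = 3

3


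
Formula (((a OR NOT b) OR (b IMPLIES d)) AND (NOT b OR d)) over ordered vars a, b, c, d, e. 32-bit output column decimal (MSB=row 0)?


Formula: (((a OR NOT b) OR (b IMPLIES d)) AND (NOT b OR d)) over a, b, c, d, e (32 rows)
Evaluate each row (bits = a,b,c,d,e, MSB first):
  row 0 [00000]: (((0 OR NOT 0) OR (0 IMPLIES 0)) AND (NOT 0 OR 0)) -> 1
  row 1 [00001]: (((0 OR NOT 0) OR (0 IMPLIES 0)) AND (NOT 0 OR 0)) -> 1
  row 2 [00010]: (((0 OR NOT 0) OR (0 IMPLIES 1)) AND (NOT 0 OR 1)) -> 1
  row 3 [00011]: (((0 OR NOT 0) OR (0 IMPLIES 1)) AND (NOT 0 OR 1)) -> 1
  row 4 [00100]: (((0 OR NOT 0) OR (0 IMPLIES 0)) AND (NOT 0 OR 0)) -> 1
  row 5 [00101]: (((0 OR NOT 0) OR (0 IMPLIES 0)) AND (NOT 0 OR 0)) -> 1
  row 6 [00110]: (((0 OR NOT 0) OR (0 IMPLIES 1)) AND (NOT 0 OR 1)) -> 1
  row 7 [00111]: (((0 OR NOT 0) OR (0 IMPLIES 1)) AND (NOT 0 OR 1)) -> 1
  row 8 [01000]: (((0 OR NOT 1) OR (1 IMPLIES 0)) AND (NOT 1 OR 0)) -> 0
  row 9 [01001]: (((0 OR NOT 1) OR (1 IMPLIES 0)) AND (NOT 1 OR 0)) -> 0
  row 10 [01010]: (((0 OR NOT 1) OR (1 IMPLIES 1)) AND (NOT 1 OR 1)) -> 1
  row 11 [01011]: (((0 OR NOT 1) OR (1 IMPLIES 1)) AND (NOT 1 OR 1)) -> 1
  row 12 [01100]: (((0 OR NOT 1) OR (1 IMPLIES 0)) AND (NOT 1 OR 0)) -> 0
  row 13 [01101]: (((0 OR NOT 1) OR (1 IMPLIES 0)) AND (NOT 1 OR 0)) -> 0
  row 14 [01110]: (((0 OR NOT 1) OR (1 IMPLIES 1)) AND (NOT 1 OR 1)) -> 1
  row 15 [01111]: (((0 OR NOT 1) OR (1 IMPLIES 1)) AND (NOT 1 OR 1)) -> 1
  row 16 [10000]: (((1 OR NOT 0) OR (0 IMPLIES 0)) AND (NOT 0 OR 0)) -> 1
  row 17 [10001]: (((1 OR NOT 0) OR (0 IMPLIES 0)) AND (NOT 0 OR 0)) -> 1
  row 18 [10010]: (((1 OR NOT 0) OR (0 IMPLIES 1)) AND (NOT 0 OR 1)) -> 1
  row 19 [10011]: (((1 OR NOT 0) OR (0 IMPLIES 1)) AND (NOT 0 OR 1)) -> 1
  row 20 [10100]: (((1 OR NOT 0) OR (0 IMPLIES 0)) AND (NOT 0 OR 0)) -> 1
  row 21 [10101]: (((1 OR NOT 0) OR (0 IMPLIES 0)) AND (NOT 0 OR 0)) -> 1
  row 22 [10110]: (((1 OR NOT 0) OR (0 IMPLIES 1)) AND (NOT 0 OR 1)) -> 1
  row 23 [10111]: (((1 OR NOT 0) OR (0 IMPLIES 1)) AND (NOT 0 OR 1)) -> 1
  row 24 [11000]: (((1 OR NOT 1) OR (1 IMPLIES 0)) AND (NOT 1 OR 0)) -> 0
  row 25 [11001]: (((1 OR NOT 1) OR (1 IMPLIES 0)) AND (NOT 1 OR 0)) -> 0
  row 26 [11010]: (((1 OR NOT 1) OR (1 IMPLIES 1)) AND (NOT 1 OR 1)) -> 1
  row 27 [11011]: (((1 OR NOT 1) OR (1 IMPLIES 1)) AND (NOT 1 OR 1)) -> 1
  row 28 [11100]: (((1 OR NOT 1) OR (1 IMPLIES 0)) AND (NOT 1 OR 0)) -> 0
  row 29 [11101]: (((1 OR NOT 1) OR (1 IMPLIES 0)) AND (NOT 1 OR 0)) -> 0
  row 30 [11110]: (((1 OR NOT 1) OR (1 IMPLIES 1)) AND (NOT 1 OR 1)) -> 1
  row 31 [11111]: (((1 OR NOT 1) OR (1 IMPLIES 1)) AND (NOT 1 OR 1)) -> 1
Full result column, 4 rows per line (a,b,c fixed per line; d,e runs 00..11 left to right):
  rows 0-3 [a,b,c=000]: 1111  = hex F
  rows 4-7 [a,b,c=001]: 1111  = hex F
  rows 8-11 [a,b,c=010]: 0011  = hex 3
  rows 12-15 [a,b,c=011]: 0011  = hex 3
  rows 16-19 [a,b,c=100]: 1111  = hex F
  rows 20-23 [a,b,c=101]: 1111  = hex F
  rows 24-27 [a,b,c=110]: 0011  = hex 3
  rows 28-31 [a,b,c=111]: 0011  = hex 3
Output column (row 0 .. row 31) = 11111111001100111111111100110011
Output column grouped in 4s = 1111 1111 0011 0011 1111 1111 0011 0011 = 0xFF33FF33
Convert to decimal digit by digit (value = value*16 + digit):
  F -> 15
  15*16 + 15 (F) = 255
  255*16 + 3 = 4083
  4083*16 + 3 = 65331
  65331*16 + 15 (F) = 1045311
  1045311*16 + 15 (F) = 16724991
  16724991*16 + 3 = 267599859
  267599859*16 + 3 = 4281597747
Decimal = 4281597747

4281597747


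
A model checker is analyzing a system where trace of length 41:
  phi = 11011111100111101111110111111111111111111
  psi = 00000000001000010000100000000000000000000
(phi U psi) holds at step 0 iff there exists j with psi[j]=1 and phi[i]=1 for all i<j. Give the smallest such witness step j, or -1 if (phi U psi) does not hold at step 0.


(phi U psi) at 0: need smallest j with psi[j]=1 and phi[i]=1 for all i in [0,j).
Scan from step 0:
  step 0: phi=1, psi=0 -> continue
  step 1: phi=1, psi=0 -> continue
  step 2: phi=0 -> phi-prefix broken from here
  step 10: psi=1 but phi already failed -> not a witness
  step 15: psi=1 but phi already failed -> not a witness
  step 20: psi=1 but phi already failed -> not a witness
  end of trace: no witness -> -1
Witness step = -1

-1


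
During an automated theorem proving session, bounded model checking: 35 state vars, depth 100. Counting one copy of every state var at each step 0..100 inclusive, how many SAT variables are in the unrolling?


BMC unrolls to depth k, creating one copy of each state var for steps 0..k.
Step count = 100 + 1 = 101 (steps 0 through 100)
Vars per step = 35
Total = 35 * 101 = 3535

3535


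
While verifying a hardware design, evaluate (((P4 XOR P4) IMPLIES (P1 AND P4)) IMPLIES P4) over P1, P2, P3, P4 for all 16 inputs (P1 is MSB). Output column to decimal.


Formula: (((P4 XOR P4) IMPLIES (P1 AND P4)) IMPLIES P4) over P1, P2, P3, P4 (16 rows)
Evaluate each row (bits = P1,P2,P3,P4, MSB first):
  row 0 [0000]: (((0 XOR 0) IMPLIES (0 AND 0)) IMPLIES 0) -> 0
  row 1 [0001]: (((1 XOR 1) IMPLIES (0 AND 1)) IMPLIES 1) -> 1
  row 2 [0010]: (((0 XOR 0) IMPLIES (0 AND 0)) IMPLIES 0) -> 0
  row 3 [0011]: (((1 XOR 1) IMPLIES (0 AND 1)) IMPLIES 1) -> 1
  row 4 [0100]: (((0 XOR 0) IMPLIES (0 AND 0)) IMPLIES 0) -> 0
  row 5 [0101]: (((1 XOR 1) IMPLIES (0 AND 1)) IMPLIES 1) -> 1
  row 6 [0110]: (((0 XOR 0) IMPLIES (0 AND 0)) IMPLIES 0) -> 0
  row 7 [0111]: (((1 XOR 1) IMPLIES (0 AND 1)) IMPLIES 1) -> 1
  row 8 [1000]: (((0 XOR 0) IMPLIES (1 AND 0)) IMPLIES 0) -> 0
  row 9 [1001]: (((1 XOR 1) IMPLIES (1 AND 1)) IMPLIES 1) -> 1
  row 10 [1010]: (((0 XOR 0) IMPLIES (1 AND 0)) IMPLIES 0) -> 0
  row 11 [1011]: (((1 XOR 1) IMPLIES (1 AND 1)) IMPLIES 1) -> 1
  row 12 [1100]: (((0 XOR 0) IMPLIES (1 AND 0)) IMPLIES 0) -> 0
  row 13 [1101]: (((1 XOR 1) IMPLIES (1 AND 1)) IMPLIES 1) -> 1
  row 14 [1110]: (((0 XOR 0) IMPLIES (1 AND 0)) IMPLIES 0) -> 0
  row 15 [1111]: (((1 XOR 1) IMPLIES (1 AND 1)) IMPLIES 1) -> 1
Full result column, 4 rows per line (P1,P2 fixed per line; P3,P4 runs 00..11 left to right):
  rows 0-3 [P1,P2=00]: 0101  = hex 5
  rows 4-7 [P1,P2=01]: 0101  = hex 5
  rows 8-11 [P1,P2=10]: 0101  = hex 5
  rows 12-15 [P1,P2=11]: 0101  = hex 5
Output column (row 0 .. row 15) = 0101010101010101
Output column grouped in 4s = 0101 0101 0101 0101 = 0x5555
Convert to decimal digit by digit (value = value*16 + digit):
  5 -> 5
  5*16 + 5 = 85
  85*16 + 5 = 1365
  1365*16 + 5 = 21845
Decimal = 21845

21845


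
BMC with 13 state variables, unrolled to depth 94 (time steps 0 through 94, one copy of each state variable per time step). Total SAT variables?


BMC unrolls to depth k, creating one copy of each state var for steps 0..k.
Step count = 94 + 1 = 95 (steps 0 through 94)
Vars per step = 13
Total = 13 * 95 = 1235

1235


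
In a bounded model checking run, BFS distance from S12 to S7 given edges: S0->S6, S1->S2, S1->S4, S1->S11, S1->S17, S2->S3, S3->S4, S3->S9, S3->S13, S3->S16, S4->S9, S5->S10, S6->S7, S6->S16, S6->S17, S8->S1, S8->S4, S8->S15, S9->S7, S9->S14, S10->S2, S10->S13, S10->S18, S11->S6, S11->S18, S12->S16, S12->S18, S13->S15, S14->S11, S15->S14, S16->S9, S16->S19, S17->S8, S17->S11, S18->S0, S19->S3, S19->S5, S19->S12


BFS layer-by-layer from S12:
  dist 0: {S12}
  dist 1: {S16, S18}
  dist 2: {S0, S9, S19}
  dist 3: {S3, S5, S6, S7, S14}
  -> S7 reached at distance 3
Shortest path length = 3

3


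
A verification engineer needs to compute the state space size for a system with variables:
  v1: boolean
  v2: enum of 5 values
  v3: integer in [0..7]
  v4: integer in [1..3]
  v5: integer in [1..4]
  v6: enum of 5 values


State space = product of domain sizes of all variables.
Domain sizes:
  v1 (boolean): 2
  v2 (enum of 5 values): 5
  v3 (integer in [0..7]): 8
  v4 (integer in [1..3]): 3
  v5 (integer in [1..4]): 4
  v6 (enum of 5 values): 5
Product = 2 * 5 * 8 * 3 * 4 * 5 = 4800

4800


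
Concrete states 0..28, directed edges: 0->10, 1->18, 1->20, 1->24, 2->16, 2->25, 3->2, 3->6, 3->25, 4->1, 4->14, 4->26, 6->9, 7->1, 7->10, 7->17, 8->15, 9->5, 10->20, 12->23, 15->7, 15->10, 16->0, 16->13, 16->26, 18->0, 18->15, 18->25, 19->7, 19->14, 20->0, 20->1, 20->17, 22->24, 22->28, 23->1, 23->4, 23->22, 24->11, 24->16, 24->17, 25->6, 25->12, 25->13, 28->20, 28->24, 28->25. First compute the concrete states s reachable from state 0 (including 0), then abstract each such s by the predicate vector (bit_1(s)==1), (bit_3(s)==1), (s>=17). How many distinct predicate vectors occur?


BFS from 0:
Concrete reachable: {0, 1, 4, 5, 6, 7, 9, 10, 11, 12, 13, 14, 15, 16, 17, 18, 20, 22, 23, 24, 25, 26, 28}
Abstract via predicates (bit_1(s)==1), (bit_3(s)==1), (s>=17):
  (0,0,0) <- {0, 1, 4, 5, 16}
  (0,0,1) <- {17, 20}
  (0,1,0) <- {9, 12, 13}
  (0,1,1) <- {24, 25, 28}
  (1,0,0) <- {6, 7}
  (1,0,1) <- {18, 22, 23}
  (1,1,0) <- {10, 11, 14, 15}
  (1,1,1) <- {26}
Distinct abstract states = 8

8


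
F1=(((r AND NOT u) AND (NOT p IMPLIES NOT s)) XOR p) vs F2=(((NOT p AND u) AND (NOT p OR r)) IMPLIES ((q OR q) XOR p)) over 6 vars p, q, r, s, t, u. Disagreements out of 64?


F1 = (((r AND NOT u) AND (NOT p IMPLIES NOT s)) XOR p)
F2 = (((NOT p AND u) AND (NOT p OR r)) IMPLIES ((q OR q) XOR p))
Evaluate both on each of 64 rows (bits = p,q,r,s,t,u):
  row 0 [000000]: F1=0 F2=1 (differ) -> 1
  row 1 [000001]: F1=0 F2=0 -> 0
  row 2 [000010]: F1=0 F2=1 (differ) -> 1
  row 3 [000011]: F1=0 F2=0 -> 0
  row 4 [000100]: F1=0 F2=1 (differ) -> 1
  (every remaining row is evaluated the same way; all 64 results are listed next)
Full result column, 8 rows per line (p,q,r fixed per line; s,t,u runs 000..111 left to right):
  rows 0-7 [p,q,r=000]: 10101010  (ones: 4)
  rows 8-15 [p,q,r=001]: 00001010  (ones: 2)
  rows 16-23 [p,q,r=010]: 11111111  (ones: 8)
  rows 24-31 [p,q,r=011]: 01011111  (ones: 6)
  rows 32-39 [p,q,r=100]: 00000000  (ones: 0)
  rows 40-47 [p,q,r=101]: 10101010  (ones: 4)
  rows 48-55 [p,q,r=110]: 00000000  (ones: 0)
  rows 56-63 [p,q,r=111]: 10101010  (ones: 4)
Disagreements = 4+2+8+6+0+4+0+4 = 28

28


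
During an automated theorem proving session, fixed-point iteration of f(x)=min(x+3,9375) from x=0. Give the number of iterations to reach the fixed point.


Step 1: x=0, cap=9375, increment=3
Step 2: x grows by 3 each step until capped at 9375; fixed point is x=9375
Step 3: iterations = ceil(9375/3) = 3125

3125


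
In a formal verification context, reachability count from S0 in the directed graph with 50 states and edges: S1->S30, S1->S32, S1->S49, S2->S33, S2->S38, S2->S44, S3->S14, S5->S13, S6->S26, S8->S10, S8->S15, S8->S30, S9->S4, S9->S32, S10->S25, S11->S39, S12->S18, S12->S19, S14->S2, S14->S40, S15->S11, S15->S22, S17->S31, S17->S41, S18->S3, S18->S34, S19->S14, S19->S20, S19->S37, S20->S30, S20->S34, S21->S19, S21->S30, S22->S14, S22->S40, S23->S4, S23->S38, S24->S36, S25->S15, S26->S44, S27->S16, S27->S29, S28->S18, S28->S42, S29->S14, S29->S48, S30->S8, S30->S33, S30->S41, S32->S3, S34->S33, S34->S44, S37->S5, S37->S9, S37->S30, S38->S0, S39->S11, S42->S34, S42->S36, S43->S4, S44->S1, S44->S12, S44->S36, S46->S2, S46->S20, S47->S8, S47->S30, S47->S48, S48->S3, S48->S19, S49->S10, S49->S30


BFS from S0:
  layer 0: {S0}
Reachable set: {S0}
Count = 1

1


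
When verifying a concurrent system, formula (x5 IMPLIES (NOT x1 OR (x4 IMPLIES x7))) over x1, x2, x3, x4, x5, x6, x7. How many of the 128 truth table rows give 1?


Formula: (x5 IMPLIES (NOT x1 OR (x4 IMPLIES x7))) over 7 vars (128 rows)
Evaluate each row (x1, x2, x3, x4, x5, x6, x7 as bits, MSB first):
  row 0 [0000000]: (0 IMPLIES (NOT 0 OR (0 IMPLIES 0))) -> 1
  row 1 [0000001]: (0 IMPLIES (NOT 0 OR (0 IMPLIES 1))) -> 1
  row 2 [0000010]: (0 IMPLIES (NOT 0 OR (0 IMPLIES 0))) -> 1
  row 3 [0000011]: (0 IMPLIES (NOT 0 OR (0 IMPLIES 1))) -> 1
  row 4 [0000100]: (1 IMPLIES (NOT 0 OR (0 IMPLIES 0))) -> 1
  (every remaining row is evaluated the same way; all 128 results are listed next)
Full result column, 8 rows per line (x1,x2,x3,x4 fixed per line; x5,x6,x7 runs 000..111 left to right):
  rows 0-7 [x1,x2,x3,x4=0000]: 11111111  (ones: 8)
  rows 8-15 [x1,x2,x3,x4=0001]: 11111111  (ones: 8)
  rows 16-23 [x1,x2,x3,x4=0010]: 11111111  (ones: 8)
  rows 24-31 [x1,x2,x3,x4=0011]: 11111111  (ones: 8)
  rows 32-39 [x1,x2,x3,x4=0100]: 11111111  (ones: 8)
  rows 40-47 [x1,x2,x3,x4=0101]: 11111111  (ones: 8)
  rows 48-55 [x1,x2,x3,x4=0110]: 11111111  (ones: 8)
  rows 56-63 [x1,x2,x3,x4=0111]: 11111111  (ones: 8)
  rows 64-71 [x1,x2,x3,x4=1000]: 11111111  (ones: 8)
  rows 72-79 [x1,x2,x3,x4=1001]: 11110101  (ones: 6)
  rows 80-87 [x1,x2,x3,x4=1010]: 11111111  (ones: 8)
  rows 88-95 [x1,x2,x3,x4=1011]: 11110101  (ones: 6)
  rows 96-103 [x1,x2,x3,x4=1100]: 11111111  (ones: 8)
  rows 104-111 [x1,x2,x3,x4=1101]: 11110101  (ones: 6)
  rows 112-119 [x1,x2,x3,x4=1110]: 11111111  (ones: 8)
  rows 120-127 [x1,x2,x3,x4=1111]: 11110101  (ones: 6)
Count of 1-rows = 8+8+8+8+8+8+8+8+8+6+8+6+8+6+8+6 = 120

120


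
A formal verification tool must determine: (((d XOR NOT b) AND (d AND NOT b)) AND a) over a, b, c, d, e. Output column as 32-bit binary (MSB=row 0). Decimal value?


Formula: (((d XOR NOT b) AND (d AND NOT b)) AND a) over a, b, c, d, e (32 rows)
Evaluate each row (bits = a,b,c,d,e, MSB first):
  row 0 [00000]: (((0 XOR NOT 0) AND (0 AND NOT 0)) AND 0) -> 0
  row 1 [00001]: (((0 XOR NOT 0) AND (0 AND NOT 0)) AND 0) -> 0
  row 2 [00010]: (((1 XOR NOT 0) AND (1 AND NOT 0)) AND 0) -> 0
  row 3 [00011]: (((1 XOR NOT 0) AND (1 AND NOT 0)) AND 0) -> 0
  row 4 [00100]: (((0 XOR NOT 0) AND (0 AND NOT 0)) AND 0) -> 0
  row 5 [00101]: (((0 XOR NOT 0) AND (0 AND NOT 0)) AND 0) -> 0
  row 6 [00110]: (((1 XOR NOT 0) AND (1 AND NOT 0)) AND 0) -> 0
  row 7 [00111]: (((1 XOR NOT 0) AND (1 AND NOT 0)) AND 0) -> 0
  row 8 [01000]: (((0 XOR NOT 1) AND (0 AND NOT 1)) AND 0) -> 0
  row 9 [01001]: (((0 XOR NOT 1) AND (0 AND NOT 1)) AND 0) -> 0
  row 10 [01010]: (((1 XOR NOT 1) AND (1 AND NOT 1)) AND 0) -> 0
  row 11 [01011]: (((1 XOR NOT 1) AND (1 AND NOT 1)) AND 0) -> 0
  row 12 [01100]: (((0 XOR NOT 1) AND (0 AND NOT 1)) AND 0) -> 0
  row 13 [01101]: (((0 XOR NOT 1) AND (0 AND NOT 1)) AND 0) -> 0
  row 14 [01110]: (((1 XOR NOT 1) AND (1 AND NOT 1)) AND 0) -> 0
  row 15 [01111]: (((1 XOR NOT 1) AND (1 AND NOT 1)) AND 0) -> 0
  row 16 [10000]: (((0 XOR NOT 0) AND (0 AND NOT 0)) AND 1) -> 0
  row 17 [10001]: (((0 XOR NOT 0) AND (0 AND NOT 0)) AND 1) -> 0
  row 18 [10010]: (((1 XOR NOT 0) AND (1 AND NOT 0)) AND 1) -> 0
  row 19 [10011]: (((1 XOR NOT 0) AND (1 AND NOT 0)) AND 1) -> 0
  row 20 [10100]: (((0 XOR NOT 0) AND (0 AND NOT 0)) AND 1) -> 0
  row 21 [10101]: (((0 XOR NOT 0) AND (0 AND NOT 0)) AND 1) -> 0
  row 22 [10110]: (((1 XOR NOT 0) AND (1 AND NOT 0)) AND 1) -> 0
  row 23 [10111]: (((1 XOR NOT 0) AND (1 AND NOT 0)) AND 1) -> 0
  row 24 [11000]: (((0 XOR NOT 1) AND (0 AND NOT 1)) AND 1) -> 0
  row 25 [11001]: (((0 XOR NOT 1) AND (0 AND NOT 1)) AND 1) -> 0
  row 26 [11010]: (((1 XOR NOT 1) AND (1 AND NOT 1)) AND 1) -> 0
  row 27 [11011]: (((1 XOR NOT 1) AND (1 AND NOT 1)) AND 1) -> 0
  row 28 [11100]: (((0 XOR NOT 1) AND (0 AND NOT 1)) AND 1) -> 0
  row 29 [11101]: (((0 XOR NOT 1) AND (0 AND NOT 1)) AND 1) -> 0
  row 30 [11110]: (((1 XOR NOT 1) AND (1 AND NOT 1)) AND 1) -> 0
  row 31 [11111]: (((1 XOR NOT 1) AND (1 AND NOT 1)) AND 1) -> 0
Full result column, 4 rows per line (a,b,c fixed per line; d,e runs 00..11 left to right):
  rows 0-3 [a,b,c=000]: 0000  = hex 0
  rows 4-7 [a,b,c=001]: 0000  = hex 0
  rows 8-11 [a,b,c=010]: 0000  = hex 0
  rows 12-15 [a,b,c=011]: 0000  = hex 0
  rows 16-19 [a,b,c=100]: 0000  = hex 0
  rows 20-23 [a,b,c=101]: 0000  = hex 0
  rows 24-27 [a,b,c=110]: 0000  = hex 0
  rows 28-31 [a,b,c=111]: 0000  = hex 0
Output column (row 0 .. row 31) = 00000000000000000000000000000000
Output column grouped in 4s = 0000 0000 0000 0000 0000 0000 0000 0000 = 0x00000000
Convert to decimal digit by digit (value = value*16 + digit):
  0 -> 0
  0*16 + 0 = 0
  0*16 + 0 = 0
  0*16 + 0 = 0
  0*16 + 0 = 0
  0*16 + 0 = 0
  0*16 + 0 = 0
  0*16 + 0 = 0
Decimal = 0

0


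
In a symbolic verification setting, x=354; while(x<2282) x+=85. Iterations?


Step 1: x goes from 354 toward 2282 by 85; the body runs while x<2282, so iterations = ceil((bound-start)/step)
Step 2: Distance=1928
Step 3: ceil(1928/85)=23

23


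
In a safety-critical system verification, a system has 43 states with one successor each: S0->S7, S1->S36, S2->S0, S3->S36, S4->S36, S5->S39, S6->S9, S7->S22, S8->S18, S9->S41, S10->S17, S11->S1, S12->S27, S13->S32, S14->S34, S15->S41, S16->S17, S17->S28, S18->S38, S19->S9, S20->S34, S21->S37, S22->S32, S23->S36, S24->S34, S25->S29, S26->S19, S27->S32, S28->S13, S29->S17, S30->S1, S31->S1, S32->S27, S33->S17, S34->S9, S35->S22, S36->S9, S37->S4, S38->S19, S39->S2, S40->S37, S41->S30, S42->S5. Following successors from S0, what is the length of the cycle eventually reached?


Trace from S0 until a state repeats:
  S0 -> S7 -> S22 -> S32 -> S27 -> S32
S32 first seen at step 3, revisited at step 5.
Cycle length = 5 - 3 = 2

2


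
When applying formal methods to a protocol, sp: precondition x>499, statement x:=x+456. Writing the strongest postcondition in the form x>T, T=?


Formula: sp(P, x:=E) = exists old_x. (x = E[old_x/x]) AND P[old_x/x] (old_x is the value of x before the assignment; eliminate old_x by solving x = E[old_x/x] for old_x)
Step 1: Precondition P: x>499, i.e. old_x > 499
Step 2: Assignment gives x = old_x + 456, so old_x = x - 456
Step 3: Substitute into P: x - 456 > 499
Step 4: Simplify: x > 499+456 = 955

955


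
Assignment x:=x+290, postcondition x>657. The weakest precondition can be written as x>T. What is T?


Formula: wp(x:=E, P) = P[E/x] (substitute E for x in postcondition)
Step 1: Postcondition: x>657
Step 2: Substitute x+290 for x: x+290>657
Step 3: Solve for x: x > 657-290 = 367

367


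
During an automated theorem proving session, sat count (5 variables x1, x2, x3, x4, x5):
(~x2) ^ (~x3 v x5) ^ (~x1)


CNF with 3 clauses over 5 vars (32 assignments).
An assignment satisfies CNF iff every clause has >=1 true literal.
Check each row (bits = x1,x2,x3,x4,x5; clause T/F shown):
  row 0 [00000]: clauses=TTT -> 1
  row 1 [00001]: clauses=TTT -> 1
  row 2 [00010]: clauses=TTT -> 1
  row 3 [00011]: clauses=TTT -> 1
  row 4 [00100]: clauses=TFT -> 0
  row 5 [00101]: clauses=TTT -> 1
  row 6 [00110]: clauses=TFT -> 0
  row 7 [00111]: clauses=TTT -> 1
  row 8 [01000]: clauses=FTT -> 0
  row 9 [01001]: clauses=FTT -> 0
  row 10 [01010]: clauses=FTT -> 0
  row 11 [01011]: clauses=FTT -> 0
  row 12 [01100]: clauses=FFT -> 0
  row 13 [01101]: clauses=FTT -> 0
  row 14 [01110]: clauses=FFT -> 0
  row 15 [01111]: clauses=FTT -> 0
  row 16 [10000]: clauses=TTF -> 0
  row 17 [10001]: clauses=TTF -> 0
  row 18 [10010]: clauses=TTF -> 0
  row 19 [10011]: clauses=TTF -> 0
  row 20 [10100]: clauses=TFF -> 0
  row 21 [10101]: clauses=TTF -> 0
  row 22 [10110]: clauses=TFF -> 0
  row 23 [10111]: clauses=TTF -> 0
  row 24 [11000]: clauses=FTF -> 0
  row 25 [11001]: clauses=FTF -> 0
  row 26 [11010]: clauses=FTF -> 0
  row 27 [11011]: clauses=FTF -> 0
  row 28 [11100]: clauses=FFF -> 0
  row 29 [11101]: clauses=FTF -> 0
  row 30 [11110]: clauses=FFF -> 0
  row 31 [11111]: clauses=FTF -> 0
Full result column, 8 rows per line (x1,x2 fixed per line; x3,x4,x5 runs 000..111 left to right):
  rows 0-7 [x1,x2=00]: 11110101  (ones: 6)
  rows 8-15 [x1,x2=01]: 00000000  (ones: 0)
  rows 16-23 [x1,x2=10]: 00000000  (ones: 0)
  rows 24-31 [x1,x2=11]: 00000000  (ones: 0)
Satisfying assignments = 6+0+0+0 = 6

6


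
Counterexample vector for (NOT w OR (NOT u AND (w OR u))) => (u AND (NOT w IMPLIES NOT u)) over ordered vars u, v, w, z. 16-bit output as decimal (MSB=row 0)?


F1 = (NOT w OR (NOT u AND (w OR u)))
F2 = (u AND (NOT w IMPLIES NOT u))
Counterexample to F1=>F2 is where F1=1 and F2=0.
Evaluate each row (bits = u,v,w,z, MSB first):
  row 0 [0000]: F1=1 F2=0 -> F1&~F2 -> 1
  row 1 [0001]: F1=1 F2=0 -> F1&~F2 -> 1
  row 2 [0010]: F1=1 F2=0 -> F1&~F2 -> 1
  row 3 [0011]: F1=1 F2=0 -> F1&~F2 -> 1
  row 4 [0100]: F1=1 F2=0 -> F1&~F2 -> 1
  row 5 [0101]: F1=1 F2=0 -> F1&~F2 -> 1
  row 6 [0110]: F1=1 F2=0 -> F1&~F2 -> 1
  row 7 [0111]: F1=1 F2=0 -> F1&~F2 -> 1
  row 8 [1000]: F1=1 F2=0 -> F1&~F2 -> 1
  row 9 [1001]: F1=1 F2=0 -> F1&~F2 -> 1
  row 10 [1010]: F1=0 F2=1 -> F1&~F2 -> 0
  row 11 [1011]: F1=0 F2=1 -> F1&~F2 -> 0
  row 12 [1100]: F1=1 F2=0 -> F1&~F2 -> 1
  row 13 [1101]: F1=1 F2=0 -> F1&~F2 -> 1
  row 14 [1110]: F1=0 F2=1 -> F1&~F2 -> 0
  row 15 [1111]: F1=0 F2=1 -> F1&~F2 -> 0
Full result column, 4 rows per line (u,v fixed per line; w,z runs 00..11 left to right):
  rows 0-3 [u,v=00]: 1111  = hex F
  rows 4-7 [u,v=01]: 1111  = hex F
  rows 8-11 [u,v=10]: 1100  = hex C
  rows 12-15 [u,v=11]: 1100  = hex C
Counterexample vector (row 0 .. row 15) = 1111111111001100
Output column grouped in 4s = 1111 1111 1100 1100 = 0xFFCC
Convert to decimal digit by digit (value = value*16 + digit):
  F -> 15
  15*16 + 15 (F) = 255
  255*16 + 12 (C) = 4092
  4092*16 + 12 (C) = 65484
Decimal = 65484

65484


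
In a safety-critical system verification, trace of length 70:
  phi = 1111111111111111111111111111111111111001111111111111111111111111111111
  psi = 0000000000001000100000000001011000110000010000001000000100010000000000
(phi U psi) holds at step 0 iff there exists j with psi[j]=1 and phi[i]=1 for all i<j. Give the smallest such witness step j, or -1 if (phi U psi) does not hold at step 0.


(phi U psi) at 0: need smallest j with psi[j]=1 and phi[i]=1 for all i in [0,j).
Scan from step 0:
  step 0: phi=1, psi=0 -> continue
  step 1: phi=1, psi=0 -> continue
  step 2: phi=1, psi=0 -> continue
  step 3: phi=1, psi=0 -> continue
  step 12: psi=1 and phi held for [0,12) -> witness found
Witness step = 12

12


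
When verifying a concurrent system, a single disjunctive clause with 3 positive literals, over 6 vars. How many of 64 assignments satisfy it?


Step 1: Total=2^6=64
Step 2: Unsat when all 3 false: 2^3=8
Step 3: Sat=64-8=56

56


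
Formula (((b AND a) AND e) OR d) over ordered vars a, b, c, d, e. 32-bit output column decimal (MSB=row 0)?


Formula: (((b AND a) AND e) OR d) over a, b, c, d, e (32 rows)
Evaluate each row (bits = a,b,c,d,e, MSB first):
  row 0 [00000]: (((0 AND 0) AND 0) OR 0) -> 0
  row 1 [00001]: (((0 AND 0) AND 1) OR 0) -> 0
  row 2 [00010]: (((0 AND 0) AND 0) OR 1) -> 1
  row 3 [00011]: (((0 AND 0) AND 1) OR 1) -> 1
  row 4 [00100]: (((0 AND 0) AND 0) OR 0) -> 0
  row 5 [00101]: (((0 AND 0) AND 1) OR 0) -> 0
  row 6 [00110]: (((0 AND 0) AND 0) OR 1) -> 1
  row 7 [00111]: (((0 AND 0) AND 1) OR 1) -> 1
  row 8 [01000]: (((1 AND 0) AND 0) OR 0) -> 0
  row 9 [01001]: (((1 AND 0) AND 1) OR 0) -> 0
  row 10 [01010]: (((1 AND 0) AND 0) OR 1) -> 1
  row 11 [01011]: (((1 AND 0) AND 1) OR 1) -> 1
  row 12 [01100]: (((1 AND 0) AND 0) OR 0) -> 0
  row 13 [01101]: (((1 AND 0) AND 1) OR 0) -> 0
  row 14 [01110]: (((1 AND 0) AND 0) OR 1) -> 1
  row 15 [01111]: (((1 AND 0) AND 1) OR 1) -> 1
  row 16 [10000]: (((0 AND 1) AND 0) OR 0) -> 0
  row 17 [10001]: (((0 AND 1) AND 1) OR 0) -> 0
  row 18 [10010]: (((0 AND 1) AND 0) OR 1) -> 1
  row 19 [10011]: (((0 AND 1) AND 1) OR 1) -> 1
  row 20 [10100]: (((0 AND 1) AND 0) OR 0) -> 0
  row 21 [10101]: (((0 AND 1) AND 1) OR 0) -> 0
  row 22 [10110]: (((0 AND 1) AND 0) OR 1) -> 1
  row 23 [10111]: (((0 AND 1) AND 1) OR 1) -> 1
  row 24 [11000]: (((1 AND 1) AND 0) OR 0) -> 0
  row 25 [11001]: (((1 AND 1) AND 1) OR 0) -> 1
  row 26 [11010]: (((1 AND 1) AND 0) OR 1) -> 1
  row 27 [11011]: (((1 AND 1) AND 1) OR 1) -> 1
  row 28 [11100]: (((1 AND 1) AND 0) OR 0) -> 0
  row 29 [11101]: (((1 AND 1) AND 1) OR 0) -> 1
  row 30 [11110]: (((1 AND 1) AND 0) OR 1) -> 1
  row 31 [11111]: (((1 AND 1) AND 1) OR 1) -> 1
Full result column, 4 rows per line (a,b,c fixed per line; d,e runs 00..11 left to right):
  rows 0-3 [a,b,c=000]: 0011  = hex 3
  rows 4-7 [a,b,c=001]: 0011  = hex 3
  rows 8-11 [a,b,c=010]: 0011  = hex 3
  rows 12-15 [a,b,c=011]: 0011  = hex 3
  rows 16-19 [a,b,c=100]: 0011  = hex 3
  rows 20-23 [a,b,c=101]: 0011  = hex 3
  rows 24-27 [a,b,c=110]: 0111  = hex 7
  rows 28-31 [a,b,c=111]: 0111  = hex 7
Output column (row 0 .. row 31) = 00110011001100110011001101110111
Output column grouped in 4s = 0011 0011 0011 0011 0011 0011 0111 0111 = 0x33333377
Convert to decimal digit by digit (value = value*16 + digit):
  3 -> 3
  3*16 + 3 = 51
  51*16 + 3 = 819
  819*16 + 3 = 13107
  13107*16 + 3 = 209715
  209715*16 + 3 = 3355443
  3355443*16 + 7 = 53687095
  53687095*16 + 7 = 858993527
Decimal = 858993527

858993527


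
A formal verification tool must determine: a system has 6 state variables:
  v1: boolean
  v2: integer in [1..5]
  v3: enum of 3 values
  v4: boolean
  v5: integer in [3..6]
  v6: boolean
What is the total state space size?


State space = product of domain sizes of all variables.
Domain sizes:
  v1 (boolean): 2
  v2 (integer in [1..5]): 5
  v3 (enum of 3 values): 3
  v4 (boolean): 2
  v5 (integer in [3..6]): 4
  v6 (boolean): 2
Product = 2 * 5 * 3 * 2 * 4 * 2 = 480

480


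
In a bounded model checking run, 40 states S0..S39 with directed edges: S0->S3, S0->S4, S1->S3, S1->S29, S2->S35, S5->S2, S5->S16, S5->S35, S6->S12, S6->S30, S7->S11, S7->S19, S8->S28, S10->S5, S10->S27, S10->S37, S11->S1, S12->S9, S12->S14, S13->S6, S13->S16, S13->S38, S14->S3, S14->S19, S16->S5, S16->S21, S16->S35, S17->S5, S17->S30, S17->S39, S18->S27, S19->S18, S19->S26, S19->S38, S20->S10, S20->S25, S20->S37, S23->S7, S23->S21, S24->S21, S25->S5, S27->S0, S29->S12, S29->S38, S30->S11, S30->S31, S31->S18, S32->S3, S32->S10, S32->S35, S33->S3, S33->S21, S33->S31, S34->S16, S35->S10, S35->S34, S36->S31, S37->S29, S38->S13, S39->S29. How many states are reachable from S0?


BFS from S0:
  layer 0: {S0}
  layer 1: {S3, S4}
Reachable set: {S0, S3, S4}
Count = 3

3


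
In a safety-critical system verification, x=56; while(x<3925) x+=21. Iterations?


Step 1: x goes from 56 toward 3925 by 21; the body runs while x<3925, so iterations = ceil((bound-start)/step)
Step 2: Distance=3869
Step 3: ceil(3869/21)=185

185


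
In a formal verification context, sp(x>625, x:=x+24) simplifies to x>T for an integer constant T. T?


Formula: sp(P, x:=E) = exists old_x. (x = E[old_x/x]) AND P[old_x/x] (old_x is the value of x before the assignment; eliminate old_x by solving x = E[old_x/x] for old_x)
Step 1: Precondition P: x>625, i.e. old_x > 625
Step 2: Assignment gives x = old_x + 24, so old_x = x - 24
Step 3: Substitute into P: x - 24 > 625
Step 4: Simplify: x > 625+24 = 649

649


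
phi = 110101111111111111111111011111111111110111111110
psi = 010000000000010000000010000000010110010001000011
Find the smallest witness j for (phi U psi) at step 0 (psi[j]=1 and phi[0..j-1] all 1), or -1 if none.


(phi U psi) at 0: need smallest j with psi[j]=1 and phi[i]=1 for all i in [0,j).
Scan from step 0:
  step 0: phi=1, psi=0 -> continue
  step 1: psi=1 and phi held for [0,1) -> witness found
Witness step = 1

1
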